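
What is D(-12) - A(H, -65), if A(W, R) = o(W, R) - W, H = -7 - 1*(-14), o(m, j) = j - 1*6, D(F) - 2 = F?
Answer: 68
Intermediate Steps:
D(F) = 2 + F
o(m, j) = -6 + j (o(m, j) = j - 6 = -6 + j)
H = 7 (H = -7 + 14 = 7)
A(W, R) = -6 + R - W (A(W, R) = (-6 + R) - W = -6 + R - W)
D(-12) - A(H, -65) = (2 - 12) - (-6 - 65 - 1*7) = -10 - (-6 - 65 - 7) = -10 - 1*(-78) = -10 + 78 = 68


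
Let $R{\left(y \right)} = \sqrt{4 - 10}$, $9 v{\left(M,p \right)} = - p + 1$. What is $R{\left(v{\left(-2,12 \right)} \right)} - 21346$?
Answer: $-21346 + i \sqrt{6} \approx -21346.0 + 2.4495 i$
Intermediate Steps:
$v{\left(M,p \right)} = \frac{1}{9} - \frac{p}{9}$ ($v{\left(M,p \right)} = \frac{- p + 1}{9} = \frac{1 - p}{9} = \frac{1}{9} - \frac{p}{9}$)
$R{\left(y \right)} = i \sqrt{6}$ ($R{\left(y \right)} = \sqrt{-6} = i \sqrt{6}$)
$R{\left(v{\left(-2,12 \right)} \right)} - 21346 = i \sqrt{6} - 21346 = -21346 + i \sqrt{6}$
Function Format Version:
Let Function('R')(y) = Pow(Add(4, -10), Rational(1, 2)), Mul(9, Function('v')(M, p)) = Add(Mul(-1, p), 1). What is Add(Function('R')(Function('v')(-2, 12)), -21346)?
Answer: Add(-21346, Mul(I, Pow(6, Rational(1, 2)))) ≈ Add(-21346., Mul(2.4495, I))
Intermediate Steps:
Function('v')(M, p) = Add(Rational(1, 9), Mul(Rational(-1, 9), p)) (Function('v')(M, p) = Mul(Rational(1, 9), Add(Mul(-1, p), 1)) = Mul(Rational(1, 9), Add(1, Mul(-1, p))) = Add(Rational(1, 9), Mul(Rational(-1, 9), p)))
Function('R')(y) = Mul(I, Pow(6, Rational(1, 2))) (Function('R')(y) = Pow(-6, Rational(1, 2)) = Mul(I, Pow(6, Rational(1, 2))))
Add(Function('R')(Function('v')(-2, 12)), -21346) = Add(Mul(I, Pow(6, Rational(1, 2))), -21346) = Add(-21346, Mul(I, Pow(6, Rational(1, 2))))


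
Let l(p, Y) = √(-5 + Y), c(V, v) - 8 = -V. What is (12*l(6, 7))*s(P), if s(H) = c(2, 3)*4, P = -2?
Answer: 288*√2 ≈ 407.29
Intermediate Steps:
c(V, v) = 8 - V
s(H) = 24 (s(H) = (8 - 1*2)*4 = (8 - 2)*4 = 6*4 = 24)
(12*l(6, 7))*s(P) = (12*√(-5 + 7))*24 = (12*√2)*24 = 288*√2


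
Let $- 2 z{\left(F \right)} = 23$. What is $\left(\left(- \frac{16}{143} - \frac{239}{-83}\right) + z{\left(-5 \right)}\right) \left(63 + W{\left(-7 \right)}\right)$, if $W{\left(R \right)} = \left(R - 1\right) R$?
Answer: $- \frac{24667391}{23738} \approx -1039.2$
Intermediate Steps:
$z{\left(F \right)} = - \frac{23}{2}$ ($z{\left(F \right)} = \left(- \frac{1}{2}\right) 23 = - \frac{23}{2}$)
$W{\left(R \right)} = R \left(-1 + R\right)$ ($W{\left(R \right)} = \left(-1 + R\right) R = R \left(-1 + R\right)$)
$\left(\left(- \frac{16}{143} - \frac{239}{-83}\right) + z{\left(-5 \right)}\right) \left(63 + W{\left(-7 \right)}\right) = \left(\left(- \frac{16}{143} - \frac{239}{-83}\right) - \frac{23}{2}\right) \left(63 - 7 \left(-1 - 7\right)\right) = \left(\left(\left(-16\right) \frac{1}{143} - - \frac{239}{83}\right) - \frac{23}{2}\right) \left(63 - -56\right) = \left(\left(- \frac{16}{143} + \frac{239}{83}\right) - \frac{23}{2}\right) \left(63 + 56\right) = \left(\frac{32849}{11869} - \frac{23}{2}\right) 119 = \left(- \frac{207289}{23738}\right) 119 = - \frac{24667391}{23738}$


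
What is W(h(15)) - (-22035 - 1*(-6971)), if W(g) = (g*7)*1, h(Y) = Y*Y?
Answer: 16639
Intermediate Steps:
h(Y) = Y²
W(g) = 7*g (W(g) = (7*g)*1 = 7*g)
W(h(15)) - (-22035 - 1*(-6971)) = 7*15² - (-22035 - 1*(-6971)) = 7*225 - (-22035 + 6971) = 1575 - 1*(-15064) = 1575 + 15064 = 16639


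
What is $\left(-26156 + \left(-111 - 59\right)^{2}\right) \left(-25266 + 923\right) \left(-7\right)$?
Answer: $467580344$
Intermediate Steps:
$\left(-26156 + \left(-111 - 59\right)^{2}\right) \left(-25266 + 923\right) \left(-7\right) = \left(-26156 + \left(-170\right)^{2}\right) \left(-24343\right) \left(-7\right) = \left(-26156 + 28900\right) \left(-24343\right) \left(-7\right) = 2744 \left(-24343\right) \left(-7\right) = \left(-66797192\right) \left(-7\right) = 467580344$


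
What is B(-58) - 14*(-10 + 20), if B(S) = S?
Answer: -198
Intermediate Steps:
B(-58) - 14*(-10 + 20) = -58 - 14*(-10 + 20) = -58 - 14*10 = -58 - 1*140 = -58 - 140 = -198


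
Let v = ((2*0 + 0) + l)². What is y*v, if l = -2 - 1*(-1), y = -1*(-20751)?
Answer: 20751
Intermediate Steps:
y = 20751
l = -1 (l = -2 + 1 = -1)
v = 1 (v = ((2*0 + 0) - 1)² = ((0 + 0) - 1)² = (0 - 1)² = (-1)² = 1)
y*v = 20751*1 = 20751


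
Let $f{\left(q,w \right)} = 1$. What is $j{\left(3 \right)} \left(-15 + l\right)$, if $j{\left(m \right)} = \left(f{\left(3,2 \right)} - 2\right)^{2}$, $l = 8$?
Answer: $-7$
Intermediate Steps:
$j{\left(m \right)} = 1$ ($j{\left(m \right)} = \left(1 - 2\right)^{2} = \left(-1\right)^{2} = 1$)
$j{\left(3 \right)} \left(-15 + l\right) = 1 \left(-15 + 8\right) = 1 \left(-7\right) = -7$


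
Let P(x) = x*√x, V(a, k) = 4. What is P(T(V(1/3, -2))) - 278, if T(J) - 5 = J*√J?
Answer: -278 + 13*√13 ≈ -231.13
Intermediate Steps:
T(J) = 5 + J^(3/2) (T(J) = 5 + J*√J = 5 + J^(3/2))
P(x) = x^(3/2)
P(T(V(1/3, -2))) - 278 = (5 + 4^(3/2))^(3/2) - 278 = (5 + 8)^(3/2) - 278 = 13^(3/2) - 278 = 13*√13 - 278 = -278 + 13*√13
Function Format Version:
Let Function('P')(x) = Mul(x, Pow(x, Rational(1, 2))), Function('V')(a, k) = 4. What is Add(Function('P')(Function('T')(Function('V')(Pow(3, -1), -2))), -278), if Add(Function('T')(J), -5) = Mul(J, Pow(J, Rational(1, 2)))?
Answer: Add(-278, Mul(13, Pow(13, Rational(1, 2)))) ≈ -231.13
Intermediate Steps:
Function('T')(J) = Add(5, Pow(J, Rational(3, 2))) (Function('T')(J) = Add(5, Mul(J, Pow(J, Rational(1, 2)))) = Add(5, Pow(J, Rational(3, 2))))
Function('P')(x) = Pow(x, Rational(3, 2))
Add(Function('P')(Function('T')(Function('V')(Pow(3, -1), -2))), -278) = Add(Pow(Add(5, Pow(4, Rational(3, 2))), Rational(3, 2)), -278) = Add(Pow(Add(5, 8), Rational(3, 2)), -278) = Add(Pow(13, Rational(3, 2)), -278) = Add(Mul(13, Pow(13, Rational(1, 2))), -278) = Add(-278, Mul(13, Pow(13, Rational(1, 2))))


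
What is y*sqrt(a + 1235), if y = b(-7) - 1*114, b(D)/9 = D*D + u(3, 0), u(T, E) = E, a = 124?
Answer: 981*sqrt(151) ≈ 12055.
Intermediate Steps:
b(D) = 9*D**2 (b(D) = 9*(D*D + 0) = 9*(D**2 + 0) = 9*D**2)
y = 327 (y = 9*(-7)**2 - 1*114 = 9*49 - 114 = 441 - 114 = 327)
y*sqrt(a + 1235) = 327*sqrt(124 + 1235) = 327*sqrt(1359) = 327*(3*sqrt(151)) = 981*sqrt(151)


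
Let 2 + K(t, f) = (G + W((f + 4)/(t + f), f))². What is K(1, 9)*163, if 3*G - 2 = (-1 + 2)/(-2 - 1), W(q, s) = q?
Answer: 1905307/8100 ≈ 235.22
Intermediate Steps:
G = 5/9 (G = ⅔ + ((-1 + 2)/(-2 - 1))/3 = ⅔ + (1/(-3))/3 = ⅔ + (1*(-⅓))/3 = ⅔ + (⅓)*(-⅓) = ⅔ - ⅑ = 5/9 ≈ 0.55556)
K(t, f) = -2 + (5/9 + (4 + f)/(f + t))² (K(t, f) = -2 + (5/9 + (f + 4)/(t + f))² = -2 + (5/9 + (4 + f)/(f + t))²)
K(1, 9)*163 = (-2 + (36 + 5*1 + 14*9)²/(81*(9 + 1)²))*163 = (-2 + (1/81)*(36 + 5 + 126)²/10²)*163 = (-2 + (1/81)*(1/100)*167²)*163 = (-2 + (1/81)*(1/100)*27889)*163 = (-2 + 27889/8100)*163 = (11689/8100)*163 = 1905307/8100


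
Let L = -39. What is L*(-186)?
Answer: 7254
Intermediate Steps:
L*(-186) = -39*(-186) = 7254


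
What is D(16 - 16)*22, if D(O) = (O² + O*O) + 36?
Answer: 792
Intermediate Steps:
D(O) = 36 + 2*O² (D(O) = (O² + O²) + 36 = 2*O² + 36 = 36 + 2*O²)
D(16 - 16)*22 = (36 + 2*(16 - 16)²)*22 = (36 + 2*0²)*22 = (36 + 2*0)*22 = (36 + 0)*22 = 36*22 = 792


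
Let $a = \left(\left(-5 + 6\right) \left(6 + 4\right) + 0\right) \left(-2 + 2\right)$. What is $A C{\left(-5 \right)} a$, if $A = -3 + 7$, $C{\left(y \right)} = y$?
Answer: $0$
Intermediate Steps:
$A = 4$
$a = 0$ ($a = \left(1 \cdot 10 + 0\right) 0 = \left(10 + 0\right) 0 = 10 \cdot 0 = 0$)
$A C{\left(-5 \right)} a = 4 \left(-5\right) 0 = \left(-20\right) 0 = 0$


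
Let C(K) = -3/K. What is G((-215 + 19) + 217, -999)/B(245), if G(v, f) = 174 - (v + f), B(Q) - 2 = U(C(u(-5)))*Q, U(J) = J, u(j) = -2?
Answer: 2304/739 ≈ 3.1177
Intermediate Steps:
B(Q) = 2 + 3*Q/2 (B(Q) = 2 + (-3/(-2))*Q = 2 + (-3*(-½))*Q = 2 + 3*Q/2)
G(v, f) = 174 - f - v (G(v, f) = 174 - (f + v) = 174 + (-f - v) = 174 - f - v)
G((-215 + 19) + 217, -999)/B(245) = (174 - 1*(-999) - ((-215 + 19) + 217))/(2 + (3/2)*245) = (174 + 999 - (-196 + 217))/(2 + 735/2) = (174 + 999 - 1*21)/(739/2) = (174 + 999 - 21)*(2/739) = 1152*(2/739) = 2304/739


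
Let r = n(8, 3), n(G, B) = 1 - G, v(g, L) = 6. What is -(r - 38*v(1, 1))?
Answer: 235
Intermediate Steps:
r = -7 (r = 1 - 1*8 = 1 - 8 = -7)
-(r - 38*v(1, 1)) = -(-7 - 38*6) = -(-7 - 228) = -1*(-235) = 235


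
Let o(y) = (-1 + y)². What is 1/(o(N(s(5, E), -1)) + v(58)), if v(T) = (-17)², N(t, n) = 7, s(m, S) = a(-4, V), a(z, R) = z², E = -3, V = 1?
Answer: 1/325 ≈ 0.0030769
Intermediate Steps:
s(m, S) = 16 (s(m, S) = (-4)² = 16)
v(T) = 289
1/(o(N(s(5, E), -1)) + v(58)) = 1/((-1 + 7)² + 289) = 1/(6² + 289) = 1/(36 + 289) = 1/325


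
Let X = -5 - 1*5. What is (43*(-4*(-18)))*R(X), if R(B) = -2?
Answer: -6192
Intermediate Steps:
X = -10 (X = -5 - 5 = -10)
(43*(-4*(-18)))*R(X) = (43*(-4*(-18)))*(-2) = (43*72)*(-2) = 3096*(-2) = -6192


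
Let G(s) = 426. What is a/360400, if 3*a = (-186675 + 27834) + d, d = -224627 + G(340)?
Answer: -191521/540600 ≈ -0.35427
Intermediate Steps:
d = -224201 (d = -224627 + 426 = -224201)
a = -383042/3 (a = ((-186675 + 27834) - 224201)/3 = (-158841 - 224201)/3 = (⅓)*(-383042) = -383042/3 ≈ -1.2768e+5)
a/360400 = -383042/3/360400 = -383042/3*1/360400 = -191521/540600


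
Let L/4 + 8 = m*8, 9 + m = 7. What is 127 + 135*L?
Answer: -12833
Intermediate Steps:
m = -2 (m = -9 + 7 = -2)
L = -96 (L = -32 + 4*(-2*8) = -32 + 4*(-16) = -32 - 64 = -96)
127 + 135*L = 127 + 135*(-96) = 127 - 12960 = -12833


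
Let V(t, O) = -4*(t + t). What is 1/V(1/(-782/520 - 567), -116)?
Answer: 147811/2080 ≈ 71.063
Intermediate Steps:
V(t, O) = -8*t
1/V(1/(-782/520 - 567), -116) = 1/(-8/(-782/520 - 567)) = 1/(-8/(-782*1/520 - 567)) = 1/(-8/(-391/260 - 567)) = 1/(-8/(-147811/260)) = 1/(-8*(-260/147811)) = 1/(2080/147811) = 147811/2080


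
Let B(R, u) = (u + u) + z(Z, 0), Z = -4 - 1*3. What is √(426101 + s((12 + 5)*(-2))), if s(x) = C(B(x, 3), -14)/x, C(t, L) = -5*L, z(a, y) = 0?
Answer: √123142594/17 ≈ 652.76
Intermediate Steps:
Z = -7 (Z = -4 - 3 = -7)
B(R, u) = 2*u (B(R, u) = (u + u) + 0 = 2*u + 0 = 2*u)
s(x) = 70/x (s(x) = (-5*(-14))/x = 70/x)
√(426101 + s((12 + 5)*(-2))) = √(426101 + 70/(((12 + 5)*(-2)))) = √(426101 + 70/((17*(-2)))) = √(426101 + 70/(-34)) = √(426101 + 70*(-1/34)) = √(426101 - 35/17) = √(7243682/17) = √123142594/17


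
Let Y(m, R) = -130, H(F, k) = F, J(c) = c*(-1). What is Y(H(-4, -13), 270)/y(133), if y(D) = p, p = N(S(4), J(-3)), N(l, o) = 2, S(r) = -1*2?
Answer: -65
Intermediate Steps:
J(c) = -c
S(r) = -2
p = 2
y(D) = 2
Y(H(-4, -13), 270)/y(133) = -130/2 = -130*½ = -65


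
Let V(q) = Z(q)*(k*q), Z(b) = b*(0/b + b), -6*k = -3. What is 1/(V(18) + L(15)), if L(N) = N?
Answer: 1/2931 ≈ 0.00034118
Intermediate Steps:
k = ½ (k = -⅙*(-3) = ½ ≈ 0.50000)
Z(b) = b² (Z(b) = b*(0 + b) = b*b = b²)
V(q) = q³/2 (V(q) = q²*(q/2) = q³/2)
1/(V(18) + L(15)) = 1/((½)*18³ + 15) = 1/((½)*5832 + 15) = 1/(2916 + 15) = 1/2931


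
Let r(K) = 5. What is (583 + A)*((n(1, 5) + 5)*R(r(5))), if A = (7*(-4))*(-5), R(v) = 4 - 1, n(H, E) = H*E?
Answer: 21690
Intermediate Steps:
n(H, E) = E*H
R(v) = 3
A = 140 (A = -28*(-5) = 140)
(583 + A)*((n(1, 5) + 5)*R(r(5))) = (583 + 140)*((5*1 + 5)*3) = 723*((5 + 5)*3) = 723*(10*3) = 723*30 = 21690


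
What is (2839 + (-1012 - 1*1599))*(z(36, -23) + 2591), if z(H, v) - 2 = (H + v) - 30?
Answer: 587328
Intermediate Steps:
z(H, v) = -28 + H + v (z(H, v) = 2 + ((H + v) - 30) = 2 + (-30 + H + v) = -28 + H + v)
(2839 + (-1012 - 1*1599))*(z(36, -23) + 2591) = (2839 + (-1012 - 1*1599))*((-28 + 36 - 23) + 2591) = (2839 + (-1012 - 1599))*(-15 + 2591) = (2839 - 2611)*2576 = 228*2576 = 587328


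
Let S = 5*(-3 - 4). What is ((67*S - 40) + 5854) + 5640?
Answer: 9109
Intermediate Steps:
S = -35 (S = 5*(-7) = -35)
((67*S - 40) + 5854) + 5640 = ((67*(-35) - 40) + 5854) + 5640 = ((-2345 - 40) + 5854) + 5640 = (-2385 + 5854) + 5640 = 3469 + 5640 = 9109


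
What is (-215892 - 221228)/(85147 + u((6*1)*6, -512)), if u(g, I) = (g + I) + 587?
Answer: -218560/42629 ≈ -5.1270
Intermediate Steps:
u(g, I) = 587 + I + g (u(g, I) = (I + g) + 587 = 587 + I + g)
(-215892 - 221228)/(85147 + u((6*1)*6, -512)) = (-215892 - 221228)/(85147 + (587 - 512 + (6*1)*6)) = -437120/(85147 + (587 - 512 + 6*6)) = -437120/(85147 + (587 - 512 + 36)) = -437120/(85147 + 111) = -437120/85258 = -437120*1/85258 = -218560/42629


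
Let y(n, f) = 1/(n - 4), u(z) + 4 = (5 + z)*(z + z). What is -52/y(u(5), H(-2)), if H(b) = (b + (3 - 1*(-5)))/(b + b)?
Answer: -4784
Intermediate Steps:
H(b) = (8 + b)/(2*b) (H(b) = (b + (3 + 5))/((2*b)) = (b + 8)*(1/(2*b)) = (8 + b)*(1/(2*b)) = (8 + b)/(2*b))
u(z) = -4 + 2*z*(5 + z) (u(z) = -4 + (5 + z)*(z + z) = -4 + (5 + z)*(2*z) = -4 + 2*z*(5 + z))
y(n, f) = 1/(-4 + n)
-52/y(u(5), H(-2)) = -52/(1/(-4 + (-4 + 2*5**2 + 10*5))) = -52/(1/(-4 + (-4 + 2*25 + 50))) = -52/(1/(-4 + (-4 + 50 + 50))) = -52/(1/(-4 + 96)) = -52/(1/92) = -52/1/92 = -52*92 = -4784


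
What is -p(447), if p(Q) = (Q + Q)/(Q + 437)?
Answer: -447/442 ≈ -1.0113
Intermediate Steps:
p(Q) = 2*Q/(437 + Q) (p(Q) = (2*Q)/(437 + Q) = 2*Q/(437 + Q))
-p(447) = -2*447/(437 + 447) = -2*447/884 = -1*447/442 = -447/442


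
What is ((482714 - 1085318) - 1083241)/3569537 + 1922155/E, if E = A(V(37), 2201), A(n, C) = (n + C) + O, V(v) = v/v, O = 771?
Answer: 6856191375050/10612233501 ≈ 646.06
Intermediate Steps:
V(v) = 1
A(n, C) = 771 + C + n (A(n, C) = (n + C) + 771 = (C + n) + 771 = 771 + C + n)
E = 2973 (E = 771 + 2201 + 1 = 2973)
((482714 - 1085318) - 1083241)/3569537 + 1922155/E = ((482714 - 1085318) - 1083241)/3569537 + 1922155/2973 = (-602604 - 1083241)*(1/3569537) + 1922155*(1/2973) = -1685845*1/3569537 + 1922155/2973 = -1685845/3569537 + 1922155/2973 = 6856191375050/10612233501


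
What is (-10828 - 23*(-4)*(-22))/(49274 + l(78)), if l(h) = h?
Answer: -3213/12338 ≈ -0.26042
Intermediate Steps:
(-10828 - 23*(-4)*(-22))/(49274 + l(78)) = (-10828 - 23*(-4)*(-22))/(49274 + 78) = (-10828 + 92*(-22))/49352 = (-10828 - 2024)*(1/49352) = -12852*1/49352 = -3213/12338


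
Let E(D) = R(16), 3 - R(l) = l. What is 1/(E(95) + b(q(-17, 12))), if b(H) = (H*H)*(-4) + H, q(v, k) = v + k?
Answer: -1/118 ≈ -0.0084746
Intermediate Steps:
q(v, k) = k + v
R(l) = 3 - l
E(D) = -13 (E(D) = 3 - 1*16 = 3 - 16 = -13)
b(H) = H - 4*H² (b(H) = H²*(-4) + H = -4*H² + H = H - 4*H²)
1/(E(95) + b(q(-17, 12))) = 1/(-13 + (12 - 17)*(1 - 4*(12 - 17))) = 1/(-13 - 5*(1 - 4*(-5))) = 1/(-13 - 5*(1 + 20)) = 1/(-13 - 5*21) = 1/(-13 - 105) = 1/(-118) = -1/118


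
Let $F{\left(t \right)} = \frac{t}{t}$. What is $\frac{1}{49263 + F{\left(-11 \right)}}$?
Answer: $\frac{1}{49264} \approx 2.0299 \cdot 10^{-5}$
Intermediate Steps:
$F{\left(t \right)} = 1$
$\frac{1}{49263 + F{\left(-11 \right)}} = \frac{1}{49263 + 1} = \frac{1}{49264}$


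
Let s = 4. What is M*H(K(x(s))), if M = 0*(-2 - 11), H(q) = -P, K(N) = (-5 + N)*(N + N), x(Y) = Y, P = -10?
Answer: 0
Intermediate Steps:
K(N) = 2*N*(-5 + N) (K(N) = (-5 + N)*(2*N) = 2*N*(-5 + N))
H(q) = 10 (H(q) = -1*(-10) = 10)
M = 0 (M = 0*(-13) = 0)
M*H(K(x(s))) = 0*10 = 0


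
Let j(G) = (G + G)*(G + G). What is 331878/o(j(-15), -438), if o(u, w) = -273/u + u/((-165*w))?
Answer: -79949410200/70073 ≈ -1.1409e+6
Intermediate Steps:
j(G) = 4*G² (j(G) = (2*G)*(2*G) = 4*G²)
o(u, w) = -273/u - u/(165*w) (o(u, w) = -273/u + u*(-1/(165*w)) = -273/u - u/(165*w))
331878/o(j(-15), -438) = 331878/(-273/(4*(-15)²) - 1/165*4*(-15)²/(-438)) = 331878/(-273/(4*225) - 1/165*4*225*(-1/438)) = 331878/(-273/900 - 1/165*900*(-1/438)) = 331878/(-273*1/900 + 10/803) = 331878/(-91/300 + 10/803) = 331878/(-70073/240900) = 331878*(-240900/70073) = -79949410200/70073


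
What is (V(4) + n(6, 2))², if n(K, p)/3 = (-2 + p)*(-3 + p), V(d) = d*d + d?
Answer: 400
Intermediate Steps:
V(d) = d + d² (V(d) = d² + d = d + d²)
n(K, p) = 3*(-3 + p)*(-2 + p) (n(K, p) = 3*((-2 + p)*(-3 + p)) = 3*((-3 + p)*(-2 + p)) = 3*(-3 + p)*(-2 + p))
(V(4) + n(6, 2))² = (4*(1 + 4) + (18 - 15*2 + 3*2²))² = (4*5 + (18 - 30 + 3*4))² = (20 + (18 - 30 + 12))² = (20 + 0)² = 20² = 400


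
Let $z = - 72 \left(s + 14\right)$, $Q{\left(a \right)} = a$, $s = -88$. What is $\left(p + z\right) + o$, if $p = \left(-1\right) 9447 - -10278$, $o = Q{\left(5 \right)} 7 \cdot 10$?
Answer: $6509$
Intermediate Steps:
$z = 5328$ ($z = - 72 \left(-88 + 14\right) = \left(-72\right) \left(-74\right) = 5328$)
$o = 350$ ($o = 5 \cdot 7 \cdot 10 = 35 \cdot 10 = 350$)
$p = 831$ ($p = -9447 + 10278 = 831$)
$\left(p + z\right) + o = \left(831 + 5328\right) + 350 = 6159 + 350 = 6509$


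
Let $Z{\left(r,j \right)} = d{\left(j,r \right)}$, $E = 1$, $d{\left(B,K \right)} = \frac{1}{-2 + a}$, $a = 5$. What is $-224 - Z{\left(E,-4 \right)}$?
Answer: $- \frac{673}{3} \approx -224.33$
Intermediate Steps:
$d{\left(B,K \right)} = \frac{1}{3}$ ($d{\left(B,K \right)} = \frac{1}{-2 + 5} = \frac{1}{3}$)
$Z{\left(r,j \right)} = \frac{1}{3}$
$-224 - Z{\left(E,-4 \right)} = -224 - \frac{1}{3} = - \frac{673}{3}$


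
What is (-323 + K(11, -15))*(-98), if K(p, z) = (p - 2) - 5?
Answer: 31262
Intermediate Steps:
K(p, z) = -7 + p (K(p, z) = (-2 + p) - 5 = -7 + p)
(-323 + K(11, -15))*(-98) = (-323 + (-7 + 11))*(-98) = (-323 + 4)*(-98) = -319*(-98) = 31262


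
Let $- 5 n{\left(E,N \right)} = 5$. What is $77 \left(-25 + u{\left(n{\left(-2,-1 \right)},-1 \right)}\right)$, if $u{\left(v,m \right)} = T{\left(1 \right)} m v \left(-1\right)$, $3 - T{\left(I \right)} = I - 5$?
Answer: $-2464$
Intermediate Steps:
$T{\left(I \right)} = 8 - I$ ($T{\left(I \right)} = 3 - \left(I - 5\right) = 3 - \left(-5 + I\right) = 8 - I$)
$n{\left(E,N \right)} = -1$ ($n{\left(E,N \right)} = \left(- \frac{1}{5}\right) 5 = -1$)
$u{\left(v,m \right)} = - 7 m v$ ($u{\left(v,m \right)} = \left(8 - 1\right) m v \left(-1\right) = 7 m v \left(-1\right) = - 7 m v$)
$77 \left(-25 + u{\left(n{\left(-2,-1 \right)},-1 \right)}\right) = 77 \left(-25 - \left(-7\right) \left(-1\right)\right) = 77 \left(-25 - 7\right) = 77 \left(-32\right) = -2464$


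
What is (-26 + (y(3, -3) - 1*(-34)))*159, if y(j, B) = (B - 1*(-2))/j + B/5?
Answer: 5618/5 ≈ 1123.6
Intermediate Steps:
y(j, B) = B/5 + (2 + B)/j (y(j, B) = (B + 2)/j + B*(⅕) = (2 + B)/j + B/5 = B/5 + (2 + B)/j)
(-26 + (y(3, -3) - 1*(-34)))*159 = (-26 + ((2 - 3 + (⅕)*(-3)*3)/3 - 1*(-34)))*159 = (-26 + ((2 - 3 - 9/5)/3 + 34))*159 = (-26 + ((⅓)*(-14/5) + 34))*159 = (-26 + (-14/15 + 34))*159 = (-26 + 496/15)*159 = (106/15)*159 = 5618/5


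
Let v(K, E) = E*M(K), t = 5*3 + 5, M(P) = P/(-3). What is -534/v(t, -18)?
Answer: -89/20 ≈ -4.4500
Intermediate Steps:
M(P) = -P/3 (M(P) = P*(-1/3) = -P/3)
t = 20 (t = 15 + 5 = 20)
v(K, E) = -E*K/3 (v(K, E) = E*(-K/3) = -E*K/3)
-534/v(t, -18) = -534/((-1/3*(-18)*20)) = -534/120 = -534*1/120 = -89/20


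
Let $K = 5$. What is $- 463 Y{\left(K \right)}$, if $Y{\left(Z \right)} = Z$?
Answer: $-2315$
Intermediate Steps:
$- 463 Y{\left(K \right)} = \left(-463\right) 5 = -2315$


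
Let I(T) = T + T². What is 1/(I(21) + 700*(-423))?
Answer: -1/295638 ≈ -3.3825e-6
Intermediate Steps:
1/(I(21) + 700*(-423)) = 1/(21*(1 + 21) + 700*(-423)) = 1/(21*22 - 296100) = 1/(462 - 296100) = 1/(-295638) = -1/295638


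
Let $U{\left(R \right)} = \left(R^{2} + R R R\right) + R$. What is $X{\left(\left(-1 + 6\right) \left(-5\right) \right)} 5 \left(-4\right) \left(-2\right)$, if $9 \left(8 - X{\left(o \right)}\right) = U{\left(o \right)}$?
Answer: $\frac{603880}{9} \approx 67098.0$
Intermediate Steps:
$U{\left(R \right)} = R + R^{2} + R^{3}$ ($U{\left(R \right)} = \left(R^{2} + R^{2} R\right) + R = \left(R^{2} + R^{3}\right) + R = R + R^{2} + R^{3}$)
$X{\left(o \right)} = 8 - \frac{o \left(1 + o + o^{2}\right)}{9}$
$X{\left(\left(-1 + 6\right) \left(-5\right) \right)} 5 \left(-4\right) \left(-2\right) = \left(8 - \frac{\left(-1 + 6\right) \left(-5\right) \left(1 + \left(-1 + 6\right) \left(-5\right) + \left(\left(-1 + 6\right) \left(-5\right)\right)^{2}\right)}{9}\right) 5 \left(-4\right) \left(-2\right) = \left(8 - \frac{5 \left(-5\right) \left(1 + 5 \left(-5\right) + \left(5 \left(-5\right)\right)^{2}\right)}{9}\right) \left(\left(-20\right) \left(-2\right)\right) = \left(8 - - \frac{25 \left(1 - 25 + \left(-25\right)^{2}\right)}{9}\right) 40 = \left(8 - - \frac{25 \left(1 - 25 + 625\right)}{9}\right) 40 = \left(8 - \left(- \frac{25}{9}\right) 601\right) 40 = \left(8 + \frac{15025}{9}\right) 40 = \frac{15097}{9} \cdot 40 = \frac{603880}{9}$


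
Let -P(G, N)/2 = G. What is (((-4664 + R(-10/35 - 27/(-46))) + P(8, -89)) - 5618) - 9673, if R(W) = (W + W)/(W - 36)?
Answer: -229566839/11495 ≈ -19971.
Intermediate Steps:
R(W) = 2*W/(-36 + W) (R(W) = (2*W)/(-36 + W) = 2*W/(-36 + W))
P(G, N) = -2*G
(((-4664 + R(-10/35 - 27/(-46))) + P(8, -89)) - 5618) - 9673 = (((-4664 + 2*(-10/35 - 27/(-46))/(-36 + (-10/35 - 27/(-46)))) - 2*8) - 5618) - 9673 = (((-4664 + 2*(-10*1/35 - 27*(-1/46))/(-36 + (-10*1/35 - 27*(-1/46)))) - 16) - 5618) - 9673 = (((-4664 + 2*(-2/7 + 27/46)/(-36 + (-2/7 + 27/46))) - 16) - 5618) - 9673 = (((-4664 + 2*(97/322)/(-36 + 97/322)) - 16) - 5618) - 9673 = (((-4664 + 2*(97/322)/(-11495/322)) - 16) - 5618) - 9673 = (((-4664 + 2*(97/322)*(-322/11495)) - 16) - 5618) - 9673 = (((-4664 - 194/11495) - 16) - 5618) - 9673 = ((-53612874/11495 - 16) - 5618) - 9673 = (-53796794/11495 - 5618) - 9673 = -118375704/11495 - 9673 = -229566839/11495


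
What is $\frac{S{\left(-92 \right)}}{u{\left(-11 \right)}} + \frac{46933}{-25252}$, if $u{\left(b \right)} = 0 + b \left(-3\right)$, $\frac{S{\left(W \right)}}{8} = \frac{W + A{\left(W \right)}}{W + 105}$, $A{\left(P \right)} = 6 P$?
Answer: $- \frac{150232561}{10833108} \approx -13.868$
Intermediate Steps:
$S{\left(W \right)} = \frac{56 W}{105 + W}$ ($S{\left(W \right)} = 8 \frac{W + 6 W}{W + 105} = 8 \frac{7 W}{105 + W} = \frac{56 W}{105 + W}$)
$u{\left(b \right)} = - 3 b$ ($u{\left(b \right)} = 0 - 3 b = - 3 b$)
$\frac{S{\left(-92 \right)}}{u{\left(-11 \right)}} + \frac{46933}{-25252} = \frac{56 \left(-92\right) \frac{1}{105 - 92}}{\left(-3\right) \left(-11\right)} + \frac{46933}{-25252} = \frac{56 \left(-92\right) \frac{1}{13}}{33} + 46933 \left(- \frac{1}{25252}\right) = 56 \left(-92\right) \frac{1}{13} \cdot \frac{1}{33} - \frac{46933}{25252} = \left(- \frac{5152}{13}\right) \frac{1}{33} - \frac{46933}{25252} = - \frac{5152}{429} - \frac{46933}{25252} = - \frac{150232561}{10833108}$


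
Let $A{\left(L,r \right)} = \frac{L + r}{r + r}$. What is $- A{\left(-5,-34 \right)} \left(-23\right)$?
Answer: $\frac{897}{68} \approx 13.191$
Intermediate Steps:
$A{\left(L,r \right)} = \frac{L + r}{2 r}$
$- A{\left(-5,-34 \right)} \left(-23\right) = - \frac{-5 - 34}{2 \left(-34\right)} \left(-23\right) = - \frac{\left(-1\right) \left(-39\right)}{2 \cdot 34} \left(-23\right) = \left(-1\right) \frac{39}{68} \left(-23\right) = \left(- \frac{39}{68}\right) \left(-23\right) = \frac{897}{68}$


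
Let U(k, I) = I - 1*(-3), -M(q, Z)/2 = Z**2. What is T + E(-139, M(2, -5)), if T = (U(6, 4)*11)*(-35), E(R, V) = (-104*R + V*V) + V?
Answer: 14211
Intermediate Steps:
M(q, Z) = -2*Z**2
U(k, I) = 3 + I (U(k, I) = I + 3 = 3 + I)
E(R, V) = V + V**2 - 104*R (E(R, V) = (-104*R + V**2) + V = (V**2 - 104*R) + V = V + V**2 - 104*R)
T = -2695 (T = ((3 + 4)*11)*(-35) = (7*11)*(-35) = 77*(-35) = -2695)
T + E(-139, M(2, -5)) = -2695 + (-2*(-5)**2 + (-2*(-5)**2)**2 - 104*(-139)) = -2695 + (-2*25 + (-2*25)**2 + 14456) = -2695 + (-50 + (-50)**2 + 14456) = -2695 + (-50 + 2500 + 14456) = -2695 + 16906 = 14211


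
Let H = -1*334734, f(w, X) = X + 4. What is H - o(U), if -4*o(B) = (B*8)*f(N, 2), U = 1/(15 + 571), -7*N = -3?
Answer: -98077056/293 ≈ -3.3473e+5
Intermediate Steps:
N = 3/7 (N = -1/7*(-3) = 3/7 ≈ 0.42857)
f(w, X) = 4 + X
H = -334734
U = 1/586 ≈ 0.0017065
o(B) = -12*B (o(B) = -B*8*(4 + 2)/4 = -8*B*6/4 = -12*B)
H - o(U) = -334734 - (-12)/586 = -334734 - 1*(-6/293) = -334734 + 6/293 = -98077056/293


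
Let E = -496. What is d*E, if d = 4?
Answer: -1984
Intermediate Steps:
d*E = 4*(-496) = -1984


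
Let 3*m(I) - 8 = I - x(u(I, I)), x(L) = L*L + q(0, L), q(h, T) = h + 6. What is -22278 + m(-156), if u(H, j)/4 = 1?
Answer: -67004/3 ≈ -22335.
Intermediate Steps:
q(h, T) = 6 + h
u(H, j) = 4 (u(H, j) = 4*1 = 4)
x(L) = 6 + L² (x(L) = L*L + (6 + 0) = L² + 6 = 6 + L²)
m(I) = -14/3 + I/3 (m(I) = 8/3 + (I - (6 + 4²))/3 = 8/3 + (I - (6 + 16))/3 = 8/3 + (I - 1*22)/3 = 8/3 + (I - 22)/3 = 8/3 + (-22 + I)/3 = 8/3 + (-22/3 + I/3) = -14/3 + I/3)
-22278 + m(-156) = -22278 + (-14/3 + (⅓)*(-156)) = -22278 + (-14/3 - 52) = -22278 - 170/3 = -67004/3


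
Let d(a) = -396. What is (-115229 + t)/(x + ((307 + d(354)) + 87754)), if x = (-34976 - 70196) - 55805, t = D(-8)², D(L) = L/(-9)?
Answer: 9333485/5938272 ≈ 1.5718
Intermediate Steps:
D(L) = -L/9 (D(L) = L*(-⅑) = -L/9)
t = 64/81 (t = (-⅑*(-8))² = (8/9)² = 64/81 ≈ 0.79012)
x = -160977 (x = -105172 - 55805 = -160977)
(-115229 + t)/(x + ((307 + d(354)) + 87754)) = (-115229 + 64/81)/(-160977 + ((307 - 396) + 87754)) = -9333485/(81*(-160977 + (-89 + 87754))) = -9333485/(81*(-160977 + 87665)) = -9333485/81/(-73312) = -9333485/81*(-1/73312) = 9333485/5938272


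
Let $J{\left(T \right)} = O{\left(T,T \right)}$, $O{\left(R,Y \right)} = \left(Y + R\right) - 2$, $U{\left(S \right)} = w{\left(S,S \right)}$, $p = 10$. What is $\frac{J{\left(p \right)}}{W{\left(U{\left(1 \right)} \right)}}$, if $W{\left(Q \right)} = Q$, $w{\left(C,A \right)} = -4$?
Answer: $- \frac{9}{2} \approx -4.5$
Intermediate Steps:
$U{\left(S \right)} = -4$
$O{\left(R,Y \right)} = -2 + R + Y$ ($O{\left(R,Y \right)} = \left(R + Y\right) - 2 = -2 + R + Y$)
$J{\left(T \right)} = -2 + 2 T$ ($J{\left(T \right)} = -2 + T + T = -2 + 2 T$)
$\frac{J{\left(p \right)}}{W{\left(U{\left(1 \right)} \right)}} = \frac{-2 + 2 \cdot 10}{-4} = \left(-2 + 20\right) \left(- \frac{1}{4}\right) = 18 \left(- \frac{1}{4}\right) = - \frac{9}{2}$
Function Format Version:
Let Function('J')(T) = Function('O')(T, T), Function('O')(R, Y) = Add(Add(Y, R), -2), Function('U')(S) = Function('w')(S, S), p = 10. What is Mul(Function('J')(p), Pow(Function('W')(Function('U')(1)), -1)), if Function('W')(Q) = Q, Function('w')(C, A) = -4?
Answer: Rational(-9, 2) ≈ -4.5000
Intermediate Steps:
Function('U')(S) = -4
Function('O')(R, Y) = Add(-2, R, Y) (Function('O')(R, Y) = Add(Add(R, Y), -2) = Add(-2, R, Y))
Function('J')(T) = Add(-2, Mul(2, T)) (Function('J')(T) = Add(-2, T, T) = Add(-2, Mul(2, T)))
Mul(Function('J')(p), Pow(Function('W')(Function('U')(1)), -1)) = Mul(Add(-2, Mul(2, 10)), Pow(-4, -1)) = Mul(Add(-2, 20), Rational(-1, 4)) = Mul(18, Rational(-1, 4)) = Rational(-9, 2)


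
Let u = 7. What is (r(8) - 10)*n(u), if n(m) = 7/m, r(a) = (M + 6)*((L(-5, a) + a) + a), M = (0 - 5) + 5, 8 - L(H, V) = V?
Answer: 86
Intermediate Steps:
L(H, V) = 8 - V
M = 0 (M = -5 + 5 = 0)
r(a) = 48 + 6*a (r(a) = (0 + 6)*(((8 - a) + a) + a) = 6*(8 + a) = 48 + 6*a)
(r(8) - 10)*n(u) = ((48 + 6*8) - 10)*(7/7) = ((48 + 48) - 10)*(7*(⅐)) = (96 - 10)*1 = 86*1 = 86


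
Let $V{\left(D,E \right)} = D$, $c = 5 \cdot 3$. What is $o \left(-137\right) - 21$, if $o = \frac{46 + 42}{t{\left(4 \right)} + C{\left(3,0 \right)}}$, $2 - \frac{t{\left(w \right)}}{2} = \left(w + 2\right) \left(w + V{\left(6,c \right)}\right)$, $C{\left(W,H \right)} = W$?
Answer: $\frac{9683}{113} \approx 85.69$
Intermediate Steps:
$c = 15$
$t{\left(w \right)} = 4 - 2 \left(2 + w\right) \left(6 + w\right)$ ($t{\left(w \right)} = 4 - 2 \left(w + 2\right) \left(w + 6\right) = 4 - 2 \left(2 + w\right) \left(6 + w\right)$)
$o = - \frac{88}{113}$ ($o = \frac{46 + 42}{\left(-20 - 64 - 2 \cdot 4^{2}\right) + 3} = \frac{88}{\left(-20 - 64 - 32\right) + 3} = \frac{88}{-116 + 3} = \frac{88}{-113} = 88 \left(- \frac{1}{113}\right) = - \frac{88}{113} \approx -0.77876$)
$o \left(-137\right) - 21 = \left(- \frac{88}{113}\right) \left(-137\right) - 21 = \frac{12056}{113} - 21 = \frac{9683}{113}$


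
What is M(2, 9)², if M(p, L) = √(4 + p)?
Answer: 6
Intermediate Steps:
M(2, 9)² = (√(4 + 2))² = (√6)² = 6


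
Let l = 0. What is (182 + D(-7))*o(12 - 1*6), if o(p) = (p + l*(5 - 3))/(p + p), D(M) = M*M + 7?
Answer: 119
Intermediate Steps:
D(M) = 7 + M**2 (D(M) = M**2 + 7 = 7 + M**2)
o(p) = 1/2 (o(p) = (p + 0*(5 - 3))/(p + p) = (p + 0*2)/((2*p)) = (p + 0)*(1/(2*p)) = p*(1/(2*p)) = 1/2)
(182 + D(-7))*o(12 - 1*6) = (182 + (7 + (-7)**2))*(1/2) = (182 + (7 + 49))*(1/2) = (182 + 56)*(1/2) = 238*(1/2) = 119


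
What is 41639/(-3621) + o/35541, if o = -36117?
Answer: -178963484/14299329 ≈ -12.516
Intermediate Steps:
41639/(-3621) + o/35541 = 41639/(-3621) - 36117/35541 = 41639*(-1/3621) - 36117*1/35541 = -41639/3621 - 4013/3949 = -178963484/14299329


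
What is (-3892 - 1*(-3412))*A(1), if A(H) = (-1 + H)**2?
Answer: 0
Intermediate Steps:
(-3892 - 1*(-3412))*A(1) = (-3892 - 1*(-3412))*(-1 + 1)**2 = (-3892 + 3412)*0**2 = -480*0 = 0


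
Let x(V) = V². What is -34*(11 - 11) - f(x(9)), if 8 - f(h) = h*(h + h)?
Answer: 13114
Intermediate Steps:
f(h) = 8 - 2*h² (f(h) = 8 - h*(h + h) = 8 - h*2*h = 8 - 2*h²)
-34*(11 - 11) - f(x(9)) = -34*(11 - 11) - (8 - 2*(9²)²) = -34*0 - (8 - 2*81²) = 0 - (8 - 2*6561) = 0 - (8 - 13122) = 0 - 1*(-13114) = 0 + 13114 = 13114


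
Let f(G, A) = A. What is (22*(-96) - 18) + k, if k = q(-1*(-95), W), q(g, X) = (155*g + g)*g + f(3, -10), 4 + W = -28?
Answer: 1405760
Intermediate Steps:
W = -32 (W = -4 - 28 = -32)
q(g, X) = -10 + 156*g² (q(g, X) = (155*g + g)*g - 10 = (156*g)*g - 10 = 156*g² - 10 = -10 + 156*g²)
k = 1407890 (k = -10 + 156*(-1*(-95))² = -10 + 156*95² = -10 + 156*9025 = -10 + 1407900 = 1407890)
(22*(-96) - 18) + k = (22*(-96) - 18) + 1407890 = (-2112 - 18) + 1407890 = -2130 + 1407890 = 1405760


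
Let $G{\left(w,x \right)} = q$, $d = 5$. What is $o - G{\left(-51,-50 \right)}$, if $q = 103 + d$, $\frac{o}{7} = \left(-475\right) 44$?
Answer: $-146408$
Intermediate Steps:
$o = -146300$ ($o = 7 \left(\left(-475\right) 44\right) = 7 \left(-20900\right) = -146300$)
$q = 108$ ($q = 103 + 5 = 108$)
$G{\left(w,x \right)} = 108$
$o - G{\left(-51,-50 \right)} = -146300 - 108 = -146408$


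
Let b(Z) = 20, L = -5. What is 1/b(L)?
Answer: 1/20 ≈ 0.050000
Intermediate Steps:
1/b(L) = 1/20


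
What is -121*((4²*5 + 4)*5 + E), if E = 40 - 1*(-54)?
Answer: -62194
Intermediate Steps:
E = 94 (E = 40 + 54 = 94)
-121*((4²*5 + 4)*5 + E) = -121*((4²*5 + 4)*5 + 94) = -121*((16*5 + 4)*5 + 94) = -121*((80 + 4)*5 + 94) = -121*(84*5 + 94) = -121*(420 + 94) = -121*514 = -62194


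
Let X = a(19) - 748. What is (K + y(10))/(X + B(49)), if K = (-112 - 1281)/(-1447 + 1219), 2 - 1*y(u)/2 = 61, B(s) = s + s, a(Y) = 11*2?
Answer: 25511/143184 ≈ 0.17817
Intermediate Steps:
a(Y) = 22
B(s) = 2*s
y(u) = -118 (y(u) = 4 - 2*61 = 4 - 122 = -118)
X = -726 (X = 22 - 748 = -726)
K = 1393/228 (K = -1393/(-228) = -1393*(-1/228) = 1393/228 ≈ 6.1096)
(K + y(10))/(X + B(49)) = (1393/228 - 118)/(-726 + 2*49) = -25511/(228*(-726 + 98)) = -25511/228/(-628) = -25511/228*(-1/628) = 25511/143184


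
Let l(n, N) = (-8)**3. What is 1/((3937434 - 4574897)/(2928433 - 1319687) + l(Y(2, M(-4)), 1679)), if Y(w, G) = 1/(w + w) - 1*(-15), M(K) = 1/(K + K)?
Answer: -1608746/824315415 ≈ -0.0019516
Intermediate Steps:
M(K) = 1/(2*K)
Y(w, G) = 15 + 1/(2*w) (Y(w, G) = 1/(2*w) + 15 = 15 + 1/(2*w))
l(n, N) = -512
1/((3937434 - 4574897)/(2928433 - 1319687) + l(Y(2, M(-4)), 1679)) = 1/((3937434 - 4574897)/(2928433 - 1319687) - 512) = 1/(-637463/1608746 - 512) = 1/(-824315415/1608746) = -1608746/824315415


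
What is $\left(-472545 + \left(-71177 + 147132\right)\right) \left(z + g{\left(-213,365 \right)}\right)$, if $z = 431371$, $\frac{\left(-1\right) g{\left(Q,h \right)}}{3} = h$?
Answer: $-170643158840$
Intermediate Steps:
$g{\left(Q,h \right)} = - 3 h$
$\left(-472545 + \left(-71177 + 147132\right)\right) \left(z + g{\left(-213,365 \right)}\right) = \left(-472545 + \left(-71177 + 147132\right)\right) \left(431371 - 1095\right) = \left(-472545 + 75955\right) \left(431371 - 1095\right) = \left(-396590\right) 430276 = -170643158840$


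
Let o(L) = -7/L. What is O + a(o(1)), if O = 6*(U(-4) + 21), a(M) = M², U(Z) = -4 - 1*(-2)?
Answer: 163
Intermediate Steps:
U(Z) = -2 (U(Z) = -4 + 2 = -2)
O = 114 (O = 6*(-2 + 21) = 6*19 = 114)
O + a(o(1)) = 114 + (-7/1)² = 114 + (-7*1)² = 114 + (-7)² = 114 + 49 = 163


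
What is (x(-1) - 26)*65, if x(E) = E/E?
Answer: -1625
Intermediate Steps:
x(E) = 1
(x(-1) - 26)*65 = (1 - 26)*65 = -25*65 = -1625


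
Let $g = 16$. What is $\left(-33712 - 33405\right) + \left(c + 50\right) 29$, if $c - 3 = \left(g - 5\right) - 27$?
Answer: $-66044$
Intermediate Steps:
$c = -13$ ($c = 3 + \left(\left(16 - 5\right) - 27\right) = 3 + \left(11 - 27\right) = 3 - 16 = -13$)
$\left(-33712 - 33405\right) + \left(c + 50\right) 29 = \left(-33712 - 33405\right) + \left(-13 + 50\right) 29 = -67117 + 37 \cdot 29 = -67117 + 1073 = -66044$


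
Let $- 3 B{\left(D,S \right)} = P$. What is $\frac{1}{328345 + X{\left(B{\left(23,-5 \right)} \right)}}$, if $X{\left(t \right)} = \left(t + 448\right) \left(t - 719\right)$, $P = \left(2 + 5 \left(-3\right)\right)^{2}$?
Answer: $\frac{9}{222055} \approx 4.0531 \cdot 10^{-5}$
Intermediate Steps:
$P = 169$ ($P = \left(2 - 15\right)^{2} = \left(-13\right)^{2} = 169$)
$B{\left(D,S \right)} = - \frac{169}{3}$ ($B{\left(D,S \right)} = \left(- \frac{1}{3}\right) 169 = - \frac{169}{3}$)
$X{\left(t \right)} = \left(-719 + t\right) \left(448 + t\right)$ ($X{\left(t \right)} = \left(448 + t\right) \left(-719 + t\right) = \left(-719 + t\right) \left(448 + t\right)$)
$\frac{1}{328345 + X{\left(B{\left(23,-5 \right)} \right)}} = \frac{1}{328345 - \left(\frac{920537}{3} - \frac{28561}{9}\right)} = \frac{1}{328345 + \left(-322112 + \frac{28561}{9} + \frac{45799}{3}\right)} = \frac{1}{328345 - \frac{2733050}{9}} = \frac{1}{\frac{222055}{9}} = \frac{9}{222055}$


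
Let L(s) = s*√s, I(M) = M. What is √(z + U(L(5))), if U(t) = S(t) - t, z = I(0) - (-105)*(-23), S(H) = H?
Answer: I*√2415 ≈ 49.143*I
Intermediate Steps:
L(s) = s^(3/2)
z = -2415 (z = 0 - (-105)*(-23) = 0 - 21*115 = 0 - 2415 = -2415)
U(t) = 0 (U(t) = t - t = 0)
√(z + U(L(5))) = √(-2415 + 0) = √(-2415) = I*√2415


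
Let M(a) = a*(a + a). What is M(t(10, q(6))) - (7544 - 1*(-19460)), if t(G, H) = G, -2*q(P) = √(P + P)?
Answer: -26804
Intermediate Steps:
q(P) = -√2*√P/2 (q(P) = -√(P + P)/2 = -√2*√P/2)
M(a) = 2*a² (M(a) = a*(2*a) = 2*a²)
M(t(10, q(6))) - (7544 - 1*(-19460)) = 2*10² - (7544 - 1*(-19460)) = 2*100 - (7544 + 19460) = 200 - 1*27004 = 200 - 27004 = -26804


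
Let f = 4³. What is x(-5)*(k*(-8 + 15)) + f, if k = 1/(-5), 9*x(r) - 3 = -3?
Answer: 64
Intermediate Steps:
x(r) = 0 (x(r) = ⅓ + (⅑)*(-3) = ⅓ - ⅓ = 0)
f = 64
k = -⅕ ≈ -0.20000
x(-5)*(k*(-8 + 15)) + f = 0*(-(-8 + 15)/5) + 64 = 0*(-⅕*7) + 64 = 0*(-7/5) + 64 = 0 + 64 = 64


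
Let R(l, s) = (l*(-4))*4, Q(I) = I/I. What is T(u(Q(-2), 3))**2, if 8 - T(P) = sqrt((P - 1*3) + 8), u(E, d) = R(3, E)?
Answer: (8 - I*sqrt(43))**2 ≈ 21.0 - 104.92*I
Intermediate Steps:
Q(I) = 1
R(l, s) = -16*l (R(l, s) = -4*l*4 = -16*l)
u(E, d) = -48 (u(E, d) = -16*3 = -48)
T(P) = 8 - sqrt(5 + P) (T(P) = 8 - sqrt((P - 1*3) + 8) = 8 - sqrt((P - 3) + 8) = 8 - sqrt((-3 + P) + 8) = 8 - sqrt(5 + P))
T(u(Q(-2), 3))**2 = (8 - sqrt(5 - 48))**2 = (8 - sqrt(-43))**2 = (8 - I*sqrt(43))**2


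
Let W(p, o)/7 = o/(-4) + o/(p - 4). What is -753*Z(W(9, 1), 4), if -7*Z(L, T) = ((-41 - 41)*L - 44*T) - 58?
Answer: -1545909/70 ≈ -22084.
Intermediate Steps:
W(p, o) = -7*o/4 + 7*o/(-4 + p) (W(p, o) = 7*(o/(-4) + o/(p - 4)) = 7*(o*(-¼) + o/(-4 + p)) = 7*(-o/4 + o/(-4 + p)) = -7*o/4 + 7*o/(-4 + p))
Z(L, T) = 58/7 + 44*T/7 + 82*L/7 (Z(L, T) = -(((-41 - 41)*L - 44*T) - 58)/7 = -((-82*L - 44*T) - 58)/7 = -(-58 - 82*L - 44*T)/7 = 58/7 + 44*T/7 + 82*L/7)
-753*Z(W(9, 1), 4) = -753*(58/7 + (44/7)*4 + 82*((7/4)*1*(8 - 1*9)/(-4 + 9))/7) = -753*(58/7 + 176/7 + 82*((7/4)*1*(8 - 9)/5)/7) = -753*(58/7 + 176/7 + 82*((7/4)*1*(⅕)*(-1))/7) = -753*(58/7 + 176/7 + (82/7)*(-7/20)) = -753*(58/7 + 176/7 - 41/10) = -753*2053/70 = -1545909/70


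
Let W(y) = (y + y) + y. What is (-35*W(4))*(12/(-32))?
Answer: 315/2 ≈ 157.50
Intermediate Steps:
W(y) = 3*y (W(y) = 2*y + y = 3*y)
(-35*W(4))*(12/(-32)) = (-105*4)*(12/(-32)) = (-35*12)*(12*(-1/32)) = -420*(-3/8) = 315/2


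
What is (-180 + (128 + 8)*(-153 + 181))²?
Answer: 13162384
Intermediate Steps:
(-180 + (128 + 8)*(-153 + 181))² = (-180 + 136*28)² = (-180 + 3808)² = 3628² = 13162384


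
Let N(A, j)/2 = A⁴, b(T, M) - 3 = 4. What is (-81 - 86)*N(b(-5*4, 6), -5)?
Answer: -801934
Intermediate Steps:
b(T, M) = 7 (b(T, M) = 3 + 4 = 7)
N(A, j) = 2*A⁴
(-81 - 86)*N(b(-5*4, 6), -5) = (-81 - 86)*(2*7⁴) = -334*2401 = -167*4802 = -801934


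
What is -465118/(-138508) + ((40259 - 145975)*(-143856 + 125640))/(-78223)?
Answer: -305139142691/12396466 ≈ -24615.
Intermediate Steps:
-465118/(-138508) + ((40259 - 145975)*(-143856 + 125640))/(-78223) = -465118*(-1/138508) - 105716*(-18216)*(-1/78223) = 232559/69254 + 1925722656*(-1/78223) = 232559/69254 - 4406688/179 = -305139142691/12396466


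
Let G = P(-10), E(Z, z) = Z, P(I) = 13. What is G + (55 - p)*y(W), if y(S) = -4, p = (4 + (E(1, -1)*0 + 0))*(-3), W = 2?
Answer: -255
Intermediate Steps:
G = 13
p = -12 (p = (4 + (1*0 + 0))*(-3) = (4 + (0 + 0))*(-3) = (4 + 0)*(-3) = 4*(-3) = -12)
G + (55 - p)*y(W) = 13 + (55 - 1*(-12))*(-4) = 13 + (55 + 12)*(-4) = 13 + 67*(-4) = 13 - 268 = -255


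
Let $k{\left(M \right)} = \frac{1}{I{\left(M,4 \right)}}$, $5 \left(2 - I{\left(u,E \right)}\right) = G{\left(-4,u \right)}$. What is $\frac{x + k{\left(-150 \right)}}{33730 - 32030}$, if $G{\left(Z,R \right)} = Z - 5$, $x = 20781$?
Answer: $\frac{98711}{8075} \approx 12.224$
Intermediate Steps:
$G{\left(Z,R \right)} = -5 + Z$
$I{\left(u,E \right)} = \frac{19}{5}$ ($I{\left(u,E \right)} = 2 - \frac{-5 - 4}{5} = 2 - - \frac{9}{5} = 2 + \frac{9}{5} = \frac{19}{5}$)
$k{\left(M \right)} = \frac{5}{19}$ ($k{\left(M \right)} = \frac{1}{\frac{19}{5}} = \frac{5}{19}$)
$\frac{x + k{\left(-150 \right)}}{33730 - 32030} = \frac{20781 + \frac{5}{19}}{33730 - 32030} = \frac{394844}{19 \cdot 1700} = \frac{394844}{19} \cdot \frac{1}{1700} = \frac{98711}{8075}$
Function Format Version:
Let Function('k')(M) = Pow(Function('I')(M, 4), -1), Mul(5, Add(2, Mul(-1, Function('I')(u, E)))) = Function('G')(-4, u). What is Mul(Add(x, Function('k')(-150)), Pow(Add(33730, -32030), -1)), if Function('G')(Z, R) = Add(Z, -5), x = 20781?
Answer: Rational(98711, 8075) ≈ 12.224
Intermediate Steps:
Function('G')(Z, R) = Add(-5, Z)
Function('I')(u, E) = Rational(19, 5) (Function('I')(u, E) = Add(2, Mul(Rational(-1, 5), Add(-5, -4))) = Add(2, Mul(Rational(-1, 5), -9)) = Add(2, Rational(9, 5)) = Rational(19, 5))
Function('k')(M) = Rational(5, 19) (Function('k')(M) = Pow(Rational(19, 5), -1) = Rational(5, 19))
Mul(Add(x, Function('k')(-150)), Pow(Add(33730, -32030), -1)) = Mul(Add(20781, Rational(5, 19)), Pow(Add(33730, -32030), -1)) = Mul(Rational(394844, 19), Pow(1700, -1)) = Mul(Rational(394844, 19), Rational(1, 1700)) = Rational(98711, 8075)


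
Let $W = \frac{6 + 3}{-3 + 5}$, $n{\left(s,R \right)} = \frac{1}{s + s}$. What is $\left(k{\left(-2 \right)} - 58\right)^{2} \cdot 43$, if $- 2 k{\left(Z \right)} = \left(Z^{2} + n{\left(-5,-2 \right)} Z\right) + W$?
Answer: $\frac{66865387}{400} \approx 1.6716 \cdot 10^{5}$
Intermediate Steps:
$n{\left(s,R \right)} = \frac{1}{2 s}$
$W = \frac{9}{2} \approx 4.5$
$k{\left(Z \right)} = - \frac{9}{4} - \frac{Z^{2}}{2} + \frac{Z}{20}$ ($k{\left(Z \right)} = - \frac{\left(Z^{2} + \frac{1}{2 \left(-5\right)} Z\right) + \frac{9}{2}}{2} = - \frac{\left(Z^{2} + \frac{1}{2} \left(- \frac{1}{5}\right) Z\right) + \frac{9}{2}}{2} = - \frac{\left(Z^{2} - \frac{Z}{10}\right) + \frac{9}{2}}{2} = - \frac{\frac{9}{2} + Z^{2} - \frac{Z}{10}}{2} = - \frac{9}{4} - \frac{Z^{2}}{2} + \frac{Z}{20}$)
$\left(k{\left(-2 \right)} - 58\right)^{2} \cdot 43 = \left(\left(- \frac{9}{4} - \frac{\left(-2\right)^{2}}{2} + \frac{1}{20} \left(-2\right)\right) - 58\right)^{2} \cdot 43 = \left(\left(- \frac{9}{4} - 2 - \frac{1}{10}\right) - 58\right)^{2} \cdot 43 = \left(- \frac{87}{20} - 58\right)^{2} \cdot 43 = \left(- \frac{1247}{20}\right)^{2} \cdot 43 = \frac{1555009}{400} \cdot 43 = \frac{66865387}{400}$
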